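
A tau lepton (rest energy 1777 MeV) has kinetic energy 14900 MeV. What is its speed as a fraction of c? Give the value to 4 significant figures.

β ≈ 0.9943

γ = 1 + K/(m₀c²) = 1 + 14900/1777 = 9.38492
β = √(1 − 1/γ²) = 0.9943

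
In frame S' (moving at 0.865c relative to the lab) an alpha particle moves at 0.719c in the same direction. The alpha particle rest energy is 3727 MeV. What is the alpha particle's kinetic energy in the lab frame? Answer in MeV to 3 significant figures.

u_lab = (0.719 + 0.865)/(1 + 0.719×0.865) = 0.976611
γ = 1/√(1 − 0.976611²) = 4.6509
K = (γ − 1)m₀c² = (4.6509 − 1) × 3727 = 3.6509 × 3727 = 13600 MeV

K ≈ 13600 MeV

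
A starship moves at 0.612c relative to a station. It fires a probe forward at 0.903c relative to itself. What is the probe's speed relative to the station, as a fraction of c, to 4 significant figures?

Relativistic velocity addition: u = (u' + v)/(1 + u'v/c²)
= (0.903 + 0.612)/(1 + 0.903×0.612) = 1.515/1.55264 = 0.9758

u ≈ 0.9758c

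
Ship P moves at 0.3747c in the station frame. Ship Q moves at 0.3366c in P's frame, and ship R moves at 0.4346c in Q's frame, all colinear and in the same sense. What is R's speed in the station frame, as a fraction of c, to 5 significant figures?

Compose boost 2: (0.3366 + 0.3747)/(1 + 0.3366×0.3747) = 0.71130/1.126124 = 0.6316356
Compose boost 3: (0.4346 + 0.6316356)/(1 + 0.4346×0.6316356) = 1.066236/1.274509 = 0.83659

u ≈ 0.83659c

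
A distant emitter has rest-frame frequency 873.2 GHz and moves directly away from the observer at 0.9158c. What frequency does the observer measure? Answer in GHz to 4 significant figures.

Relativistic Doppler: f_obs = f_src √((1−β)/(1+β))
= 873.2 × √(0.0842000/1.91580) = 873.2 × 0.209643 = 183.1 GHz

f_obs ≈ 183.1 GHz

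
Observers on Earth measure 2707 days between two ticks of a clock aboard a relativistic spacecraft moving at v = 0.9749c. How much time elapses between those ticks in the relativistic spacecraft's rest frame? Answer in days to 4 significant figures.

γ = 1/√(1 − 0.9749²) = 4.49149
Proper time: τ₀ = Δt/γ = 2707/4.49149 = 602.7 days

τ₀ ≈ 602.7 days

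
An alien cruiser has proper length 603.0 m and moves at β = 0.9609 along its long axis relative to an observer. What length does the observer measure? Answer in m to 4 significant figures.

γ = 1/√(1 − 0.9609²) = 3.61147
Length contraction: L = L₀/γ = 603.0/3.61147 = 167.0 m

L ≈ 167.0 m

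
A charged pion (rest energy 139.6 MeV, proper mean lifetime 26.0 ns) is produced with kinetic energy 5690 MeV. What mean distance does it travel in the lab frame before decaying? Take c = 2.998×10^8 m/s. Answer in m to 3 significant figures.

d ≈ 325 m

γ = 1 + K/(m₀c²) = 1 + 5690/139.6 = 41.759
β = √(1 − 1/γ²) = 0.99971
Dilated lifetime: γτ₀ = 41.759 × 26.0 ns = 1085.7 ns
d = βc·γτ₀ = 0.99971 × (2.998×10^8 m/s) × 1.0857×10^-6 s = 325 m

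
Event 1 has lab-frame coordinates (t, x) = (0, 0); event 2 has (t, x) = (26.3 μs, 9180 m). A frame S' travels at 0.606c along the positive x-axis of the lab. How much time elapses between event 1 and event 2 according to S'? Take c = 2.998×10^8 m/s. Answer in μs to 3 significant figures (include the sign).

Δt' ≈ 9.74 μs

γ = 1/√(1 − 0.606²) = 1.2571
Δt' = γ(Δt − vΔx/c²) = 1.2571 × (26.3 μs − 0.606×9180 m / (2.998×10^8 m/s))
= 1.2571 × (7.7440 μs) = 9.74 μs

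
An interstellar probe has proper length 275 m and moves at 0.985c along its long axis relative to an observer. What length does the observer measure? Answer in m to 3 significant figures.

L ≈ 47.5 m

γ = 1/√(1 − 0.985²) = 5.7953
Length contraction: L = L₀/γ = 275/5.7953 = 47.5 m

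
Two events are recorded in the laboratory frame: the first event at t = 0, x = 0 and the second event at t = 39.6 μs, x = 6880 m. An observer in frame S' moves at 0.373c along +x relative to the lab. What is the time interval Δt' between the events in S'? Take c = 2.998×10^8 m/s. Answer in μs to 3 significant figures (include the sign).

γ = 1/√(1 − 0.373²) = 1.0778
Δt' = γ(Δt − vΔx/c²) = 1.0778 × (39.6 μs − 0.373×6880 m / (2.998×10^8 m/s))
= 1.0778 × (31.040 μs) = 33.5 μs

Δt' ≈ 33.5 μs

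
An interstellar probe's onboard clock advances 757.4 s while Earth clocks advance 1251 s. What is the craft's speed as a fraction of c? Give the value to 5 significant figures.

γ = Δt/τ₀ = 1251/757.4 = 1.651703
β = √(1 − 1/γ²) = √(1 − 1/1.651703²) = 0.79589

β ≈ 0.79589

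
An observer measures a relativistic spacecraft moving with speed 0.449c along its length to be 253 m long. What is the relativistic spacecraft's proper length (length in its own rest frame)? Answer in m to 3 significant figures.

L₀ ≈ 283 m

γ = 1/√(1 − 0.449²) = 1.1192
L₀ = γL = 1.1192 × 253 = 283 m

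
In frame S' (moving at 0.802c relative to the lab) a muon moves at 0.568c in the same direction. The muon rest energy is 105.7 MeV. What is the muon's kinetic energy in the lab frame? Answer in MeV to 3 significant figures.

K ≈ 207 MeV

u_lab = (0.568 + 0.802)/(1 + 0.568×0.802) = 0.941234
γ = 1/√(1 − 0.941234²) = 2.9607
K = (γ − 1)m₀c² = (2.9607 − 1) × 105.7 = 1.9607 × 105.7 = 207 MeV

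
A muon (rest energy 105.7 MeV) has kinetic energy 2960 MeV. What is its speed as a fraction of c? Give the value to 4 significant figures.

γ = 1 + K/(m₀c²) = 1 + 2960/105.7 = 29.0038
β = √(1 − 1/γ²) = 0.9994

β ≈ 0.9994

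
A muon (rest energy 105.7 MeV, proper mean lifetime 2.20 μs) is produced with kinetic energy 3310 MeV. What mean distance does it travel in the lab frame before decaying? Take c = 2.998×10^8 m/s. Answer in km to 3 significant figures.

γ = 1 + K/(m₀c²) = 1 + 3310/105.7 = 32.315
β = √(1 − 1/γ²) = 0.99952
Dilated lifetime: γτ₀ = 32.315 × 2.20 μs = 71.093 μs
d = βc·γτ₀ = 0.99952 × (2.998×10^8 m/s) × 7.1093×10^-5 s = 21.3 km

d ≈ 21.3 km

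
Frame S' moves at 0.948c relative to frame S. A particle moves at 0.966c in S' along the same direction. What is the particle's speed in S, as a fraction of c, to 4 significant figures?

u ≈ 0.9991c

Relativistic velocity addition: u = (u' + v)/(1 + u'v/c²)
= (0.966 + 0.948)/(1 + 0.966×0.948) = 1.914/1.91577 = 0.9991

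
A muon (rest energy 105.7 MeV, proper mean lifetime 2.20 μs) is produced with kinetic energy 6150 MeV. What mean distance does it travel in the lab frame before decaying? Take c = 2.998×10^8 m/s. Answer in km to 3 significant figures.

γ = 1 + K/(m₀c²) = 1 + 6150/105.7 = 59.184
β = √(1 − 1/γ²) = 0.99986
Dilated lifetime: γτ₀ = 59.184 × 2.20 μs = 130.20 μs
d = βc·γτ₀ = 0.99986 × (2.998×10^8 m/s) × 0.00013020 s = 39.0 km

d ≈ 39.0 km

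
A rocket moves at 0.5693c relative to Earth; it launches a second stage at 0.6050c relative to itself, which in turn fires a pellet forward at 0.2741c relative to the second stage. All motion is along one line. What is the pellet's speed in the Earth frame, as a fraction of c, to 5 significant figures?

u ≈ 0.92589c

Compose boost 2: (0.6050 + 0.5693)/(1 + 0.6050×0.5693) = 1.1743/1.344426 = 0.8734579
Compose boost 3: (0.2741 + 0.8734579)/(1 + 0.2741×0.8734579) = 1.147558/1.239415 = 0.92589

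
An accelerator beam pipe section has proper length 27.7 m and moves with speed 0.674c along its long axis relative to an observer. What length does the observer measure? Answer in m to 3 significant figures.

γ = 1/√(1 − 0.674²) = 1.3537
Length contraction: L = L₀/γ = 27.7/1.3537 = 20.5 m

L ≈ 20.5 m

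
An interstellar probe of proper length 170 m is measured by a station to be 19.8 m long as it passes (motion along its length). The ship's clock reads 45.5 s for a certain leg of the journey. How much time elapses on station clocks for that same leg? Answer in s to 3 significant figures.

Length contraction ⇒ γ = L₀/L = 170/19.8 = 8.5859
Time dilation: Δt = γτ₀ = 8.5859 × 45.5 s = 391 s

Δt ≈ 391 s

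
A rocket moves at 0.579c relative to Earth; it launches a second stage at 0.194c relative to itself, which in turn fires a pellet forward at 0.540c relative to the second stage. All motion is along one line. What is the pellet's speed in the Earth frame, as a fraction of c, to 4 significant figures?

Compose boost 2: (0.194 + 0.579)/(1 + 0.194×0.579) = 0.7730/1.11233 = 0.694940
Compose boost 3: (0.540 + 0.694940)/(1 + 0.540×0.694940) = 1.23494/1.37527 = 0.8980

u ≈ 0.8980c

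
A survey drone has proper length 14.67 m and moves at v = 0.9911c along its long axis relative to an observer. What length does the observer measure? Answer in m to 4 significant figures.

L ≈ 1.953 m

γ = 1/√(1 − 0.9911²) = 7.51205
Length contraction: L = L₀/γ = 14.67/7.51205 = 1.953 m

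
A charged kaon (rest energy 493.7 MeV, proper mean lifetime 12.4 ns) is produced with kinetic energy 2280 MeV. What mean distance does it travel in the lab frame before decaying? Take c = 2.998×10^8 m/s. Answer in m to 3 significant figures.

γ = 1 + K/(m₀c²) = 1 + 2280/493.7 = 5.6182
β = √(1 − 1/γ²) = 0.98403
Dilated lifetime: γτ₀ = 5.6182 × 12.4 ns = 69.666 ns
d = βc·γτ₀ = 0.98403 × (2.998×10^8 m/s) × 6.9666×10^-8 s = 20.6 m

d ≈ 20.6 m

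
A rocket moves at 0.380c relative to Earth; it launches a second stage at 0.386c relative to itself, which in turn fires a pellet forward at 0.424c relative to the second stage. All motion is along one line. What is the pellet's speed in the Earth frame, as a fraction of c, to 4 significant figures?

Compose boost 2: (0.386 + 0.380)/(1 + 0.386×0.380) = 0.7660/1.14668 = 0.668015
Compose boost 3: (0.424 + 0.668015)/(1 + 0.424×0.668015) = 1.09202/1.28324 = 0.8510

u ≈ 0.8510c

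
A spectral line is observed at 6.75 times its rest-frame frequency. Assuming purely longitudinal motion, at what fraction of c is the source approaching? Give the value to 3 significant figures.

f_obs/f_src = √((1+β)/(1−β)) = 6.75  ⇒  (1+β)/(1−β) = 45.562
β = |1 − D²|/(1 + D²) = |1 − 45.562|/(1 + 45.562) = 0.957

β ≈ 0.957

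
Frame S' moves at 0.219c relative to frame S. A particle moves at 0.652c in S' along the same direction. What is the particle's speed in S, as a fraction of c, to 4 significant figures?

u ≈ 0.7622c

Relativistic velocity addition: u = (u' + v)/(1 + u'v/c²)
= (0.652 + 0.219)/(1 + 0.652×0.219) = 0.8710/1.14279 = 0.7622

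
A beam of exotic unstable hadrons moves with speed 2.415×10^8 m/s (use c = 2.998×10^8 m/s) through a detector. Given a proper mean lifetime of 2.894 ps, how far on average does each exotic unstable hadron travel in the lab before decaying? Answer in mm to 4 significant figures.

β = v/c = 2.415×10^8 / 2.998×10^8 = 0.805537
γ = 1/√(1 − 0.805537²) = 1.68763
Dilated lifetime: Δt = γτ₀ = 1.68763 × 2.894 ps = 4.88401 ps
d = vΔt = 0.805537c × 4.88401 ps = 2.41500×10^8 m/s × 4.88401×10^-12 s = 1.179 mm

d ≈ 1.179 mm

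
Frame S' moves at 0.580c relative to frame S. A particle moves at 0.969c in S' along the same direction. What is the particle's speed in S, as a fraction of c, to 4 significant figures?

Relativistic velocity addition: u = (u' + v)/(1 + u'v/c²)
= (0.969 + 0.580)/(1 + 0.969×0.580) = 1.549/1.56202 = 0.9917

u ≈ 0.9917c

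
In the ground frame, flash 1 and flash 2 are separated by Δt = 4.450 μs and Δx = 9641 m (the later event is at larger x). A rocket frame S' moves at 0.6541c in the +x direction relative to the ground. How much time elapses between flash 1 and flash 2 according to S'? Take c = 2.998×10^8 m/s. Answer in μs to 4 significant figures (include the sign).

γ = 1/√(1 − 0.6541²) = 1.32204
Δt' = γ(Δt − vΔx/c²) = 1.32204 × (4.450 μs − 0.6541×9641 m / (2.998×10^8 m/s))
= 1.32204 × (-16.5846 μs) = -21.93 μs

Δt' ≈ -21.93 μs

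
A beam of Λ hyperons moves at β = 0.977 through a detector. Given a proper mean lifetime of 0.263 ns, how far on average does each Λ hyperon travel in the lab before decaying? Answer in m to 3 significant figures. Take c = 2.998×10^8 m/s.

γ = 1/√(1 − 0.977²) = 4.6896
Dilated lifetime: Δt = γτ₀ = 4.6896 × 0.263 ns = 1.2334 ns
d = vΔt = 0.977c × 1.2334 ns = 2.9290×10^8 m/s × 1.2334×10^-9 s = 0.361 m

d ≈ 0.361 m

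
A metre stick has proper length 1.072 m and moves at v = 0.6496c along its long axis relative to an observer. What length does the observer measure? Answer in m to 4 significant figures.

γ = 1/√(1 − 0.6496²) = 1.31531
Length contraction: L = L₀/γ = 1.072/1.31531 = 0.8150 m

L ≈ 0.8150 m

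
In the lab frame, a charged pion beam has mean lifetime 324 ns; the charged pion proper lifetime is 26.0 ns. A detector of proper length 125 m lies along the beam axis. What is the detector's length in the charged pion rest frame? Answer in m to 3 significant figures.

L ≈ 10.0 m

Time dilation ⇒ γ = Δt/τ₀ = 324/26.0 = 12.462
Length contraction: L = L₀/γ = 125/12.462 = 10.0 m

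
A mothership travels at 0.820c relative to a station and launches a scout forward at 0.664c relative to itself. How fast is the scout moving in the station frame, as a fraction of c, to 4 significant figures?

Compose boost 2: (0.664 + 0.820)/(1 + 0.664×0.820) = 1.484/1.54448 = 0.9608

u ≈ 0.9608c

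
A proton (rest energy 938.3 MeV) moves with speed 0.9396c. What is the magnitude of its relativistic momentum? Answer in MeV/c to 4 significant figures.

γ = 1/√(1 − 0.9396²) = 2.92163
p = γβm₀c = 2.92163 × 0.9396 × 938.3 MeV/c = 2576 MeV/c

p ≈ 2576 MeV/c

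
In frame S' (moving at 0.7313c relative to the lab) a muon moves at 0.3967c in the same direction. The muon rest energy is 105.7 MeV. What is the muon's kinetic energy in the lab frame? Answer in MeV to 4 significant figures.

u_lab = (0.3967 + 0.7313)/(1 + 0.3967×0.7313) = 0.8743463
γ = 1/√(1 − 0.8743463²) = 2.06057
K = (γ − 1)m₀c² = (2.06057 − 1) × 105.7 = 1.06057 × 105.7 = 112.1 MeV

K ≈ 112.1 MeV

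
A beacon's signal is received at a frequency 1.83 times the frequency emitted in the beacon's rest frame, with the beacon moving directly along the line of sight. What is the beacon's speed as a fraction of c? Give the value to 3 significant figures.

β ≈ 0.540

f_obs/f_src = √((1+β)/(1−β)) = 1.83  ⇒  (1+β)/(1−β) = 3.3489
β = |1 − D²|/(1 + D²) = |1 − 3.3489|/(1 + 3.3489) = 0.540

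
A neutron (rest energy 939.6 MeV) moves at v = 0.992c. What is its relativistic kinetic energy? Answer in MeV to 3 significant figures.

K ≈ 6500 MeV

γ = 1/√(1 − 0.992²) = 7.9216
K = (γ − 1)m₀c² = (7.9216 − 1) × 939.6 MeV = 6.9216 × 939.6 MeV = 6500 MeV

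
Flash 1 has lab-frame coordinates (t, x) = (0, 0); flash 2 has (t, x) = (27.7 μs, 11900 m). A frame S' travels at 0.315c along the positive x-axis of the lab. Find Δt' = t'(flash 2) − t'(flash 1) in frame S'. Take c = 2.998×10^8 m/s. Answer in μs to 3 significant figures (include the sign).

γ = 1/√(1 − 0.315²) = 1.0536
Δt' = γ(Δt − vΔx/c²) = 1.0536 × (27.7 μs − 0.315×11900 m / (2.998×10^8 m/s))
= 1.0536 × (15.197 μs) = 16.0 μs

Δt' ≈ 16.0 μs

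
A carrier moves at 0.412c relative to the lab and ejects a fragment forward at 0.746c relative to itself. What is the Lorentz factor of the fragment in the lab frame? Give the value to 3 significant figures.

u_lab = (0.746 + 0.412)/(1 + 0.746×0.412) = 1.158/1.30735 = 0.885760
γ = 1/√(1 − 0.885760²) = 2.15

γ ≈ 2.15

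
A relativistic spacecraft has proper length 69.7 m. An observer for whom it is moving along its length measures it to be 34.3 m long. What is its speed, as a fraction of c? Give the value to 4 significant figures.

β ≈ 0.8705

γ = L₀/L = 69.7/34.3 = 2.03207
β = √(1 − 1/γ²) = 0.8705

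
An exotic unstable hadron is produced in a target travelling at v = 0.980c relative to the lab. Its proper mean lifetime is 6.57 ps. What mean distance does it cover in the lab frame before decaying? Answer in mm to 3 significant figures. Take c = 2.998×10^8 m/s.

d ≈ 9.70 mm

γ = 1/√(1 − 0.980²) = 5.0252
Dilated lifetime: Δt = γτ₀ = 5.0252 × 6.57 ps = 33.015 ps
d = vΔt = 0.980c × 33.015 ps = 2.9380×10^8 m/s × 3.3015×10^-11 s = 9.70 mm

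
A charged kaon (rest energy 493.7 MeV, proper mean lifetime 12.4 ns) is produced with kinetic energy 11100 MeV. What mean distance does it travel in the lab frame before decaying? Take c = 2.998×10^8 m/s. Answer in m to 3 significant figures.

d ≈ 87.2 m

γ = 1 + K/(m₀c²) = 1 + 11100/493.7 = 23.483
β = √(1 − 1/γ²) = 0.99909
Dilated lifetime: γτ₀ = 23.483 × 12.4 ns = 291.19 ns
d = βc·γτ₀ = 0.99909 × (2.998×10^8 m/s) × 2.9119×10^-7 s = 87.2 m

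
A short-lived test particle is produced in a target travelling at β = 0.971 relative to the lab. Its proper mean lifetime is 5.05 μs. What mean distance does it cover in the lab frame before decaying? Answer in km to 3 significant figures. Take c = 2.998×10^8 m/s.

γ = 1/√(1 − 0.971²) = 4.1827
Dilated lifetime: Δt = γτ₀ = 4.1827 × 5.05 μs = 21.123 μs
d = vΔt = 0.971c × 21.123 μs = 2.9111×10^8 m/s × 2.1123×10^-5 s = 6.15 km

d ≈ 6.15 km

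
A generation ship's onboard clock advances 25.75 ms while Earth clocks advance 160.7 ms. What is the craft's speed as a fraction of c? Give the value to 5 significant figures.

β ≈ 0.98708

γ = Δt/τ₀ = 160.7/25.75 = 6.240777
β = √(1 − 1/γ²) = √(1 − 1/6.240777²) = 0.98708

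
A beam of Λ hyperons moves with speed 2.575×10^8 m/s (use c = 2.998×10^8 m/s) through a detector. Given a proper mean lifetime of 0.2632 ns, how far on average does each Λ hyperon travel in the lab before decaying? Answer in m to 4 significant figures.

β = v/c = 2.575×10^8 / 2.998×10^8 = 0.858906
γ = 1/√(1 − 0.858906²) = 1.95262
Dilated lifetime: Δt = γτ₀ = 1.95262 × 0.2632 ns = 0.513929 ns
d = vΔt = 0.858906c × 0.513929 ns = 2.57500×10^8 m/s × 5.13929×10^-10 s = 0.1323 m

d ≈ 0.1323 m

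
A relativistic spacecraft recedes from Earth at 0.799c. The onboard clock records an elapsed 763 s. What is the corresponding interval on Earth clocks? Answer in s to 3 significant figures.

γ = 1/√(1 − 0.799²) = 1.6630
Time dilation: Δt = γτ₀ = 1.6630 × 763 s = 1270 s

Δt ≈ 1270 s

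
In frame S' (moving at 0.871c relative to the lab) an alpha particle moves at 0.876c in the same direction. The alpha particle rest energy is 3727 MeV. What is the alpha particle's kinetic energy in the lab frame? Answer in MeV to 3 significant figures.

u_lab = (0.876 + 0.871)/(1 + 0.876×0.871) = 0.990927
γ = 1/√(1 − 0.990927²) = 7.4403
K = (γ − 1)m₀c² = (7.4403 − 1) × 3727 = 6.4403 × 3727 = 24000 MeV

K ≈ 24000 MeV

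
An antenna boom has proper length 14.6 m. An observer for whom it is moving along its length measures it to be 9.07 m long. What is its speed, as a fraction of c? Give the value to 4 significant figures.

β ≈ 0.7836

γ = L₀/L = 14.6/9.07 = 1.60970
β = √(1 − 1/γ²) = 0.7836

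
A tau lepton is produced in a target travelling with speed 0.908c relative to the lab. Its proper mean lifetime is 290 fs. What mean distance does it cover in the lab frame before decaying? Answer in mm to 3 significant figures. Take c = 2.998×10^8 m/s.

γ = 1/√(1 − 0.908²) = 2.3868
Dilated lifetime: Δt = γτ₀ = 2.3868 × 290 fs = 692.17 fs
d = vΔt = 0.908c × 692.17 fs = 2.7222×10^8 m/s × 6.9217×10^-13 s = 0.188 mm

d ≈ 0.188 mm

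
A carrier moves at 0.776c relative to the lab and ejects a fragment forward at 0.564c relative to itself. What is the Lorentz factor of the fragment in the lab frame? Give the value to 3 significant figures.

u_lab = (0.564 + 0.776)/(1 + 0.564×0.776) = 1.340/1.43766 = 0.932068
γ = 1/√(1 − 0.932068²) = 2.76

γ ≈ 2.76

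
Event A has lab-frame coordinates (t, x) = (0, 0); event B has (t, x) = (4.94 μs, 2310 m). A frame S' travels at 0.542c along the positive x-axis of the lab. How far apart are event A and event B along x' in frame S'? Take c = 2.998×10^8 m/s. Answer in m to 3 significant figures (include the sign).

Δx' ≈ 1790 m

γ = 1/√(1 − 0.542²) = 1.1899
Δx' = γ(Δx − vΔt) = 1.1899 × (2310 m − 0.542×(2.998×10^8 m/s)×4.94×10^-6 s)
= 1.1899 × (1507.3 m) = 1790 m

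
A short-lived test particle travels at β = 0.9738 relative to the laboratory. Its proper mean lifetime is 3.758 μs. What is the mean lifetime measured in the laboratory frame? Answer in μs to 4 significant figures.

Δt ≈ 16.53 μs

γ = 1/√(1 − 0.9738²) = 4.39742
Time dilation: Δt = γτ₀ = 4.39742 × 3.758 μs = 16.53 μs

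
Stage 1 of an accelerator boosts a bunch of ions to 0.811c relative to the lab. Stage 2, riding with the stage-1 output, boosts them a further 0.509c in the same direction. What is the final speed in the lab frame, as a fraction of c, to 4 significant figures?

u ≈ 0.9343c

Compose boost 2: (0.509 + 0.811)/(1 + 0.509×0.811) = 1.320/1.41280 = 0.9343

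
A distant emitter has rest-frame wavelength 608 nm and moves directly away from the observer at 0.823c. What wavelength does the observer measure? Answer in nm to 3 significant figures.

λ_obs ≈ 1950 nm

Relativistic Doppler: λ_obs = λ_src √((1+β)/(1−β))
= 608 × √(1.8230/0.17700) = 608 × 3.2093 = 1950 nm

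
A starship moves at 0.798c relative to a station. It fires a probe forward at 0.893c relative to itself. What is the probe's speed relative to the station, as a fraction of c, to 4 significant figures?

u ≈ 0.9874c

Relativistic velocity addition: u = (u' + v)/(1 + u'v/c²)
= (0.893 + 0.798)/(1 + 0.893×0.798) = 1.691/1.71261 = 0.9874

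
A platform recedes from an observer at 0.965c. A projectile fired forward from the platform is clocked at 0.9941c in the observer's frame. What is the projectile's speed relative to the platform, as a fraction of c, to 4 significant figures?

Inverse velocity addition: u' = (u − v)/(1 − uv/c²)
= (0.9941 − 0.965)/(1 − 0.9941×0.965) = 0.02910/0.0406935 = 0.7151

u' ≈ 0.7151c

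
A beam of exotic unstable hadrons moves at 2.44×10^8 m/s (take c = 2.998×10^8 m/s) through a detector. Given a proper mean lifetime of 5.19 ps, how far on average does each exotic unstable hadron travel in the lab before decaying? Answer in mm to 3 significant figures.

d ≈ 2.18 mm

β = v/c = 2.44×10^8 / 2.998×10^8 = 0.81388
γ = 1/√(1 − 0.81388²) = 1.7211
Dilated lifetime: Δt = γτ₀ = 1.7211 × 5.19 ps = 8.9323 ps
d = vΔt = 0.81388c × 8.9323 ps = 2.4400×10^8 m/s × 8.9323×10^-12 s = 2.18 mm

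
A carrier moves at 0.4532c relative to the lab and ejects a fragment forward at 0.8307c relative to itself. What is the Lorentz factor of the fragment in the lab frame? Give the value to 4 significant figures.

u_lab = (0.8307 + 0.4532)/(1 + 0.8307×0.4532) = 1.2839/1.376473 = 0.9327461
γ = 1/√(1 − 0.9327461²) = 2.774

γ ≈ 2.774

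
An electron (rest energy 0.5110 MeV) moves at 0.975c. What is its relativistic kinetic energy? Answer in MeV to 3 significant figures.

K ≈ 1.79 MeV

γ = 1/√(1 − 0.975²) = 4.5004
K = (γ − 1)m₀c² = (4.5004 − 1) × 0.5110 MeV = 3.5004 × 0.5110 MeV = 1.79 MeV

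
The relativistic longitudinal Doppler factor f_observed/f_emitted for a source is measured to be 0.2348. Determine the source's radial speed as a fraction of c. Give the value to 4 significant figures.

f_obs/f_src = √((1−β)/(1+β)) = 0.2348  ⇒  (1−β)/(1+β) = 0.0551310
β = |1 − D²|/(1 + D²) = |1 − 0.0551310|/(1 + 0.0551310) = 0.8955

β ≈ 0.8955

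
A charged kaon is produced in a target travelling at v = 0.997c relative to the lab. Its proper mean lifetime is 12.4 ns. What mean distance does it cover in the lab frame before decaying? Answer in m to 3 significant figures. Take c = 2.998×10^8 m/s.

γ = 1/√(1 − 0.997²) = 12.920
Dilated lifetime: Δt = γτ₀ = 12.920 × 12.4 ns = 160.20 ns
d = vΔt = 0.997c × 160.20 ns = 2.9890×10^8 m/s × 1.6020×10^-7 s = 47.9 m

d ≈ 47.9 m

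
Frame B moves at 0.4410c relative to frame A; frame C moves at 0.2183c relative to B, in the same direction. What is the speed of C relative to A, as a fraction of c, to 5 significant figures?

Compose boost 2: (0.2183 + 0.4410)/(1 + 0.2183×0.4410) = 0.65930/1.096270 = 0.60140

u ≈ 0.60140c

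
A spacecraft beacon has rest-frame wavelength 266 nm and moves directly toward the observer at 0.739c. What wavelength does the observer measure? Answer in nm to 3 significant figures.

Relativistic Doppler: λ_obs = λ_src √((1−β)/(1+β))
= 266 × √(0.26100/1.7390) = 266 × 0.38741 = 103 nm

λ_obs ≈ 103 nm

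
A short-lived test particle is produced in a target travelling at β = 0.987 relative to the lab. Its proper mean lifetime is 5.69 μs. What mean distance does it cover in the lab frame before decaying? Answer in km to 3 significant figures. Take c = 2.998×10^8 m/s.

γ = 1/√(1 − 0.987²) = 6.2220
Dilated lifetime: Δt = γτ₀ = 6.2220 × 5.69 μs = 35.403 μs
d = vΔt = 0.987c × 35.403 μs = 2.9590×10^8 m/s × 3.5403×10^-5 s = 10.5 km

d ≈ 10.5 km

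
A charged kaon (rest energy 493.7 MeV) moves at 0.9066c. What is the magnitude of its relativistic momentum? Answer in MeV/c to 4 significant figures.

p ≈ 1061 MeV/c

γ = 1/√(1 − 0.9066²) = 2.36972
p = γβm₀c = 2.36972 × 0.9066 × 493.7 MeV/c = 1061 MeV/c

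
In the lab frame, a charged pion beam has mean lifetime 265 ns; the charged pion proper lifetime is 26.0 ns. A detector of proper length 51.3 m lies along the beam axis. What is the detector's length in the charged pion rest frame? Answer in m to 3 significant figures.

Time dilation ⇒ γ = Δt/τ₀ = 265/26.0 = 10.192
Length contraction: L = L₀/γ = 51.3/10.192 = 5.03 m

L ≈ 5.03 m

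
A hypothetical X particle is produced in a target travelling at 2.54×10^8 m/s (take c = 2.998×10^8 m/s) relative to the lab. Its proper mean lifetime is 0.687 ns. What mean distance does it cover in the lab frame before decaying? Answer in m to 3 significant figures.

d ≈ 0.328 m

β = v/c = 2.54×10^8 / 2.998×10^8 = 0.84723
γ = 1/√(1 − 0.84723²) = 1.8824
Dilated lifetime: Δt = γτ₀ = 1.8824 × 0.687 ns = 1.2932 ns
d = vΔt = 0.84723c × 1.2932 ns = 2.5400×10^8 m/s × 1.2932×10^-9 s = 0.328 m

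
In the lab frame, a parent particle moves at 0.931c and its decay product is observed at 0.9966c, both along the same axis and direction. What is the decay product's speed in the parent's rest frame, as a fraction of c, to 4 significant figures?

u' ≈ 0.9090c

Inverse velocity addition: u' = (u − v)/(1 − uv/c²)
= (0.9966 − 0.931)/(1 − 0.9966×0.931) = 0.06560/0.0721654 = 0.9090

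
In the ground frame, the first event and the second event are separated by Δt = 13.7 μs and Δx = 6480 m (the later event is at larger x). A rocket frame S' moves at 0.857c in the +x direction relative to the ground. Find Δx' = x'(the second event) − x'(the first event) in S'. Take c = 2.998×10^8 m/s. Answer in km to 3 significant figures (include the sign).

γ = 1/√(1 − 0.857²) = 1.9406
Δx' = γ(Δx − vΔt) = 1.9406 × (6480 m − 0.857×(2.998×10^8 m/s)×13.7×10^-6 s)
= 1.9406 × (2960.1 m) = 5.74 km

Δx' ≈ 5.74 km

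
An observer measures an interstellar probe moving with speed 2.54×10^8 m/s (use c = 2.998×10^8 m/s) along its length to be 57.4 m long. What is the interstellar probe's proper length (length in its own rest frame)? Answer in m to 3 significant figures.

β = v/c = 2.54×10^8 / 2.998×10^8 = 0.84723
γ = 1/√(1 − 0.84723²) = 1.8824
L₀ = γL = 1.8824 × 57.4 = 108 m

L₀ ≈ 108 m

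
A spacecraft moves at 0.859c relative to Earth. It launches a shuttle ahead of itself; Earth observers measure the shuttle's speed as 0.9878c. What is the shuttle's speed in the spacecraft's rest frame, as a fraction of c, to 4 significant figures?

Inverse velocity addition: u' = (u − v)/(1 − uv/c²)
= (0.9878 − 0.859)/(1 − 0.9878×0.859) = 0.1288/0.151480 = 0.8503

u' ≈ 0.8503c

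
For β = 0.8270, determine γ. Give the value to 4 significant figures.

γ ≈ 1.779

γ = 1/√(1 − β²) = 1/√(1 − 0.8270²) = 1/√(0.316071) = 1.779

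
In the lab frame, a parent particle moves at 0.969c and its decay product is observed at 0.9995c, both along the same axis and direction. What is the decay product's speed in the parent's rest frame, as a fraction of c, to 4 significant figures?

Inverse velocity addition: u' = (u − v)/(1 − uv/c²)
= (0.9995 − 0.969)/(1 − 0.9995×0.969) = 0.03050/0.0314845 = 0.9687

u' ≈ 0.9687c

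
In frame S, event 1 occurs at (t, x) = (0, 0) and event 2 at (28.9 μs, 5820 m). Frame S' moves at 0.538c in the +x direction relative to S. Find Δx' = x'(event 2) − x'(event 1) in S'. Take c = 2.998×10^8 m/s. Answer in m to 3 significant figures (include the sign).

Δx' ≈ 1370 m

γ = 1/√(1 − 0.538²) = 1.1863
Δx' = γ(Δx − vΔt) = 1.1863 × (5820 m − 0.538×(2.998×10^8 m/s)×28.9×10^-6 s)
= 1.1863 × (1158.6 m) = 1370 m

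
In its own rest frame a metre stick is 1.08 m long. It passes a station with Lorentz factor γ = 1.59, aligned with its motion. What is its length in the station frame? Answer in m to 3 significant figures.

L ≈ 0.679 m

γ = 1.59 (given)
Length contraction: L = L₀/γ = 1.08/1.59 = 0.679 m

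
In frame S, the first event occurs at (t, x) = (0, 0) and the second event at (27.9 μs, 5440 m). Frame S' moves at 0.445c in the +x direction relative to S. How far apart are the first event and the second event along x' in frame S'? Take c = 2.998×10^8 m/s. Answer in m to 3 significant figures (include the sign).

Δx' ≈ 1920 m

γ = 1/√(1 − 0.445²) = 1.1167
Δx' = γ(Δx − vΔt) = 1.1167 × (5440 m − 0.445×(2.998×10^8 m/s)×27.9×10^-6 s)
= 1.1167 × (1717.8 m) = 1920 m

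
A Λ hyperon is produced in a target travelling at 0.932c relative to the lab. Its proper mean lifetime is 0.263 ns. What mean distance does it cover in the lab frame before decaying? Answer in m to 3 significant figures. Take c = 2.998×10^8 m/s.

γ = 1/√(1 − 0.932²) = 2.7589
Dilated lifetime: Δt = γτ₀ = 2.7589 × 0.263 ns = 0.72560 ns
d = vΔt = 0.932c × 0.72560 ns = 2.7941×10^8 m/s × 7.2560×10^-10 s = 0.203 m

d ≈ 0.203 m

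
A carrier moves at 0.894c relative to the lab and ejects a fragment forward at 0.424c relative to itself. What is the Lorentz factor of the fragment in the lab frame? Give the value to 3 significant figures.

u_lab = (0.424 + 0.894)/(1 + 0.424×0.894) = 1.318/1.37906 = 0.955726
γ = 1/√(1 − 0.955726²) = 3.40

γ ≈ 3.40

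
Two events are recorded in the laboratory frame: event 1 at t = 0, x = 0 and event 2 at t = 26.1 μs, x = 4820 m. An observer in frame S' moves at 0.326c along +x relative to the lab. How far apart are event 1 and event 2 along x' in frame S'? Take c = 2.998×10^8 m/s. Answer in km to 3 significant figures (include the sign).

γ = 1/√(1 − 0.326²) = 1.0578
Δx' = γ(Δx − vΔt) = 1.0578 × (4820 m − 0.326×(2.998×10^8 m/s)×26.1×10^-6 s)
= 1.0578 × (2269.1 m) = 2.40 km

Δx' ≈ 2.40 km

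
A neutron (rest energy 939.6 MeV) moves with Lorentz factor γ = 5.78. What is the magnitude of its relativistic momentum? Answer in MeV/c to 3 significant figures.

β = √(1 − 1/γ²) = √(1 − 1/5.78²) = 0.98492
p = γβm₀c = 5.78 × 0.98492 × 939.6 MeV/c = 5350 MeV/c

p ≈ 5350 MeV/c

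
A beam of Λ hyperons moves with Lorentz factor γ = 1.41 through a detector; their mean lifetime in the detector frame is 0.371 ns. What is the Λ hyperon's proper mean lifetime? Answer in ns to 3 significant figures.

γ = 1.41 (given)
Proper time: τ₀ = Δt/γ = 0.371/1.41 = 0.263 ns

τ₀ ≈ 0.263 ns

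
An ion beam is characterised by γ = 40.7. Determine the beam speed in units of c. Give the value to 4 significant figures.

β ≈ 0.9997

β = √(1 − 1/γ²) = √(1 − 1/40.7²) = √(0.999396) = 0.9997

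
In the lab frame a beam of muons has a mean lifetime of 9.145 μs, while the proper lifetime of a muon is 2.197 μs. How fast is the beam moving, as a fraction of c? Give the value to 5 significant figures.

β ≈ 0.97071

γ = Δt/τ₀ = 9.145/2.197 = 4.162494
β = √(1 − 1/γ²) = √(1 − 1/4.162494²) = 0.97071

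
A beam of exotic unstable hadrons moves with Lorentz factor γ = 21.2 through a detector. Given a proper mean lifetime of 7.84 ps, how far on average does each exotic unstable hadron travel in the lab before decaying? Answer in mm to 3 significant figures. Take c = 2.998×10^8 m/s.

β = √(1 − 1/γ²) = √(1 − 1/21.2²) = 0.99889
Dilated lifetime: Δt = γτ₀ = 21.2 × 7.84 ps = 166.21 ps
d = vΔt = 0.99889c × 166.21 ps = 2.9947×10^8 m/s × 1.6621×10^-10 s = 49.8 mm

d ≈ 49.8 mm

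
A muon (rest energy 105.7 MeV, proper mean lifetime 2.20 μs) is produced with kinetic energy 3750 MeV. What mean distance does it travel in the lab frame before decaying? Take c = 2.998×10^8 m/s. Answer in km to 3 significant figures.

d ≈ 24.1 km

γ = 1 + K/(m₀c²) = 1 + 3750/105.7 = 36.478
β = √(1 − 1/γ²) = 0.99962
Dilated lifetime: γτ₀ = 36.478 × 2.20 μs = 80.251 μs
d = βc·γτ₀ = 0.99962 × (2.998×10^8 m/s) × 8.0251×10^-5 s = 24.1 km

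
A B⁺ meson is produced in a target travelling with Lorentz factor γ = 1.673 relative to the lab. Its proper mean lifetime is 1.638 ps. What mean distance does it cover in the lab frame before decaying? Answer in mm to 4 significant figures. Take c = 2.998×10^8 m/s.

β = √(1 − 1/γ²) = √(1 − 1/1.673²) = 0.801698
Dilated lifetime: Δt = γτ₀ = 1.673 × 1.638 ps = 2.74037 ps
d = vΔt = 0.801698c × 2.74037 ps = 2.40349×10^8 m/s × 2.74037×10^-12 s = 0.6586 mm

d ≈ 0.6586 mm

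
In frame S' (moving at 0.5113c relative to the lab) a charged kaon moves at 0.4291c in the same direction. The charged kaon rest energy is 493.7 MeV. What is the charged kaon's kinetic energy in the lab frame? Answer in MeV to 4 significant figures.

K ≈ 281.8 MeV

u_lab = (0.4291 + 0.5113)/(1 + 0.4291×0.5113) = 0.7711997
γ = 1/√(1 − 0.7711997²) = 1.57086
K = (γ − 1)m₀c² = (1.57086 − 1) × 493.7 = 0.570862 × 493.7 = 281.8 MeV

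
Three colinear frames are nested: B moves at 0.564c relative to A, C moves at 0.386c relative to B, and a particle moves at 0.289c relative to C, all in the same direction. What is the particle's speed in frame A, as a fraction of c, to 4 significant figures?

Compose boost 2: (0.386 + 0.564)/(1 + 0.386×0.564) = 0.9500/1.21770 = 0.780157
Compose boost 3: (0.289 + 0.780157)/(1 + 0.289×0.780157) = 1.06916/1.22547 = 0.8724

u ≈ 0.8724c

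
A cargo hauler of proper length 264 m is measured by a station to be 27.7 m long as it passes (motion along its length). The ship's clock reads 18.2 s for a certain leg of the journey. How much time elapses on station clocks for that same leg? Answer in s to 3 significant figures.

Δt ≈ 173 s

Length contraction ⇒ γ = L₀/L = 264/27.7 = 9.5307
Time dilation: Δt = γτ₀ = 9.5307 × 18.2 s = 173 s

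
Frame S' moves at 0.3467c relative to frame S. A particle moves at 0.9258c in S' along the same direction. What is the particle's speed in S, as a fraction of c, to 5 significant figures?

u ≈ 0.96330c

Relativistic velocity addition: u = (u' + v)/(1 + u'v/c²)
= (0.9258 + 0.3467)/(1 + 0.9258×0.3467) = 1.2725/1.320975 = 0.96330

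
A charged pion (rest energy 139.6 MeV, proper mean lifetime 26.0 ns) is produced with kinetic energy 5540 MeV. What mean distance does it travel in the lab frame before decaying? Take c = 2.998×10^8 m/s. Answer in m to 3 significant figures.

γ = 1 + K/(m₀c²) = 1 + 5540/139.6 = 40.685
β = √(1 − 1/γ²) = 0.99970
Dilated lifetime: γτ₀ = 40.685 × 26.0 ns = 1057.8 ns
d = βc·γτ₀ = 0.99970 × (2.998×10^8 m/s) × 1.0578×10^-6 s = 317 m

d ≈ 317 m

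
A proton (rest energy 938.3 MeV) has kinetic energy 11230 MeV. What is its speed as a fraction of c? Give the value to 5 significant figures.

β ≈ 0.99702

γ = 1 + K/(m₀c²) = 1 + 11230/938.3 = 12.96845
β = √(1 − 1/γ²) = 0.99702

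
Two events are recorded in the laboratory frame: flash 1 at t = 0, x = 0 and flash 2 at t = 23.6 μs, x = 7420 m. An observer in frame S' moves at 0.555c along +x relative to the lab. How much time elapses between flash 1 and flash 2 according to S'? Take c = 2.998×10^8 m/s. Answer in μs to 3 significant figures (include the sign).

Δt' ≈ 11.9 μs

γ = 1/√(1 − 0.555²) = 1.2021
Δt' = γ(Δt − vΔx/c²) = 1.2021 × (23.6 μs − 0.555×7420 m / (2.998×10^8 m/s))
= 1.2021 × (9.8638 μs) = 11.9 μs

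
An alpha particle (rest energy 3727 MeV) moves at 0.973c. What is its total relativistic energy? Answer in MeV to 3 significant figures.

E ≈ 16100 MeV

γ = 1/√(1 − 0.973²) = 4.3327
E = γm₀c² = 4.3327 × 3727 MeV = 16100 MeV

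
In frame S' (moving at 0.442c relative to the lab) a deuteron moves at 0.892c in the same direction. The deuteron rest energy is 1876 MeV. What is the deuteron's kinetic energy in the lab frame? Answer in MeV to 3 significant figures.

K ≈ 4570 MeV

u_lab = (0.892 + 0.442)/(1 + 0.892×0.442) = 0.956777
γ = 1/√(1 − 0.956777²) = 3.4385
K = (γ − 1)m₀c² = (3.4385 − 1) × 1876 = 2.4385 × 1876 = 4570 MeV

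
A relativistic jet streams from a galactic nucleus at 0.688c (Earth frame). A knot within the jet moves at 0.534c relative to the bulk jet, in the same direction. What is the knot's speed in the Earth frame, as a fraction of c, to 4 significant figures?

Relativistic velocity addition: u = (u' + v)/(1 + u'v/c²)
= (0.534 + 0.688)/(1 + 0.534×0.688) = 1.222/1.36739 = 0.8937

u ≈ 0.8937c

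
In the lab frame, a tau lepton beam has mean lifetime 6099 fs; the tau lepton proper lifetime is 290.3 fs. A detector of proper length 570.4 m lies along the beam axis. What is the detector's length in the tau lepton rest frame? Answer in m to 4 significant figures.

L ≈ 27.15 m

Time dilation ⇒ γ = Δt/τ₀ = 6099/290.3 = 21.0093
Length contraction: L = L₀/γ = 570.4/21.0093 = 27.15 m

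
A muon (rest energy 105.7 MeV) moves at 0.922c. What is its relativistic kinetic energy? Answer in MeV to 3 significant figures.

K ≈ 167 MeV

γ = 1/√(1 − 0.922²) = 2.5827
K = (γ − 1)m₀c² = (2.5827 − 1) × 105.7 MeV = 1.5827 × 105.7 MeV = 167 MeV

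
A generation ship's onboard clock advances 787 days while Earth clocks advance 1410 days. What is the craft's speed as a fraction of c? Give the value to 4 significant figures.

γ = Δt/τ₀ = 1410/787 = 1.79161
β = √(1 − 1/γ²) = √(1 − 1/1.79161²) = 0.8297

β ≈ 0.8297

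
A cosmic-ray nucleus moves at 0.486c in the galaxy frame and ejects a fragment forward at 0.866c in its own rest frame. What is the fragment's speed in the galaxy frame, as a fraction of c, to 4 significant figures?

u ≈ 0.9515c

Compose boost 2: (0.866 + 0.486)/(1 + 0.866×0.486) = 1.352/1.42088 = 0.9515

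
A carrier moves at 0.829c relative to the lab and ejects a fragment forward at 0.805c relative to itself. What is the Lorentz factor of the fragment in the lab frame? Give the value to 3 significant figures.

u_lab = (0.805 + 0.829)/(1 + 0.805×0.829) = 1.634/1.66735 = 0.980001
γ = 1/√(1 − 0.980001²) = 5.03

γ ≈ 5.03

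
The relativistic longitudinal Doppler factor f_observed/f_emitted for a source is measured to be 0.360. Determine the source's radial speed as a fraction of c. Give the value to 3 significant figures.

f_obs/f_src = √((1−β)/(1+β)) = 0.360  ⇒  (1−β)/(1+β) = 0.12960
β = |1 − D²|/(1 + D²) = |1 − 0.12960|/(1 + 0.12960) = 0.771

β ≈ 0.771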